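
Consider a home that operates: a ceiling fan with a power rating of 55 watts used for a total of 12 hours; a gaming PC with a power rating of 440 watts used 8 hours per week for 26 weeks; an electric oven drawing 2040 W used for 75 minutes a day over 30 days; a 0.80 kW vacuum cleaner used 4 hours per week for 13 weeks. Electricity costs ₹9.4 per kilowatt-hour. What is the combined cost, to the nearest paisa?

₹1976.63

ceiling fan: 0.055 kW × 12 h = 0.66 kWh
gaming PC: Runtime = 8 h/week × 26 weeks = 208 h
gaming PC: 0.44 kW × 208 h = 91.52 kWh
electric oven: Runtime = 75 min × 30 = 2250 min = 37.5 h
electric oven: 2.04 kW × 37.5 h = 76.5 kWh
vacuum cleaner: Runtime = 4 h/week × 13 weeks = 52 h
vacuum cleaner: 0.8 kW × 52 h = 41.6 kWh
Total energy = 210.28 kWh
Cost = 210.28 × ₹9.4 = ₹1976.63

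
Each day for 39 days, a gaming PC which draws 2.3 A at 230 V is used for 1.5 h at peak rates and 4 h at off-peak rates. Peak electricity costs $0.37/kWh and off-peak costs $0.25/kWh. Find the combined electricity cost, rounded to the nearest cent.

$32.08

Power = 2.3 A × 230 V = 529 W = 0.529 kW
Peak energy = 0.529 kW × 1.5 h × 39 = 30.9465 kWh
Off-peak energy = 0.529 kW × 4 h × 39 = 82.524 kWh
Cost = 30.9465 × $0.37 + 82.524 × $0.25 = $11.450205 + $20.631 = $32.08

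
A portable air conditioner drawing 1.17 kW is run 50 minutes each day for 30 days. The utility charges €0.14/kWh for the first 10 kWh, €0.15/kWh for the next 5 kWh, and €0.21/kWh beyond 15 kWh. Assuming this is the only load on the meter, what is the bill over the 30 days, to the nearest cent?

Runtime = 50 min × 30 = 1500 min = 25 h
Energy = 1.17 kW × 25 h = 29.25 kWh
Tier 1 (0–10 kWh): 10 × €0.14 = €1.4
Tier 2 (10–15 kWh): 5 × €0.15 = €0.75
Above 15 kWh: 14.25 × €0.21 = €2.9925
Bill = €5.14

€5.14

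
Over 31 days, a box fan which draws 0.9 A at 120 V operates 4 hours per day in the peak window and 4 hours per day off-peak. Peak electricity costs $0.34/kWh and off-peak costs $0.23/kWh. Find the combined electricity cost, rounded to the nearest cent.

Power = 0.9 A × 120 V = 108 W = 0.108 kW
Peak energy = 0.108 kW × 4 h × 31 = 13.392 kWh
Off-peak energy = 0.108 kW × 4 h × 31 = 13.392 kWh
Cost = 13.392 × $0.34 + 13.392 × $0.23 = $4.55328 + $3.08016 = $7.63

$7.63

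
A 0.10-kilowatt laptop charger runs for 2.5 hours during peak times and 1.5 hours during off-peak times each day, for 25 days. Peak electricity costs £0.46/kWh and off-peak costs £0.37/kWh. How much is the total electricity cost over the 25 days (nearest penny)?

Peak energy = 0.1 kW × 2.5 h × 25 = 6.25 kWh
Off-peak energy = 0.1 kW × 1.5 h × 25 = 3.75 kWh
Cost = 6.25 × £0.46 + 3.75 × £0.37 = £2.875 + £1.3875 = £4.26

£4.26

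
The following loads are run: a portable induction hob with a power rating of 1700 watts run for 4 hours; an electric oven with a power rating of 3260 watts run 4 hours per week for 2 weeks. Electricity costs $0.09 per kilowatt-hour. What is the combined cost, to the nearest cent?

$2.96

portable induction hob: 1.7 kW × 4 h = 6.8 kWh
electric oven: Runtime = 4 h/week × 2 weeks = 8 h
electric oven: 3.26 kW × 8 h = 26.08 kWh
Total energy = 32.88 kWh
Cost = 32.88 × $0.09 = $2.96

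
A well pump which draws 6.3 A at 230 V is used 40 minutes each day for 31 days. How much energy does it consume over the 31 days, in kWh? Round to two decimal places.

Power = 6.3 A × 230 V = 1449 W = 1.449 kW
Runtime = 40 min × 31 = 1240 min = 20.666666… h
Energy = 1.449 kW × 20.666666… h = 29.946 kWh ≈ 29.95 kWh

29.95 kWh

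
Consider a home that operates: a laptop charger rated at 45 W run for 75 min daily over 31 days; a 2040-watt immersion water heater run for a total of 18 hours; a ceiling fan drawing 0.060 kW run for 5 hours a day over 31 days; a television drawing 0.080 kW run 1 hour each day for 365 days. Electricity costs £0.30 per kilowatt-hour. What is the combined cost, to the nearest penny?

laptop charger: Runtime = 75 min × 31 = 2325 min = 38.75 h
laptop charger: 0.045 kW × 38.75 h = 1.74375 kWh
immersion water heater: 2.04 kW × 18 h = 36.72 kWh
ceiling fan: Runtime = 5 h/day × 31 days = 155 h
ceiling fan: 0.06 kW × 155 h = 9.3 kWh
television: Runtime = 1 h/day × 365 days = 365 h
television: 0.08 kW × 365 h = 29.2 kWh
Total energy = 76.96375 kWh
Cost = 76.96375 × £0.30 = £23.09

£23.09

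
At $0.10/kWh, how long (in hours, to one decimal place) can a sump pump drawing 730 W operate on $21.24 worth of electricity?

Energy available = $21.24 ÷ $0.10/kWh = 212.4 kWh
Hours = 212.4 kWh ÷ 0.73 kW = 291.0 h

291.0 h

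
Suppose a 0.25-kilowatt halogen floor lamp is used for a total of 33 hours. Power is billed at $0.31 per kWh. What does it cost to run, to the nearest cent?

$2.56

Energy = 0.25 kW × 33 h = 8.25 kWh
Cost = 8.25 kWh × $0.31/kWh = $2.56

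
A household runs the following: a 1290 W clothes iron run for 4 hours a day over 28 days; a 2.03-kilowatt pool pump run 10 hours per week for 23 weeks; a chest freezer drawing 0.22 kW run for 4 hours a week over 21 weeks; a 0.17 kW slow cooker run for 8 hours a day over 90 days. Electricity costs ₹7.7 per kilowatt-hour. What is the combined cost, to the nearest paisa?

₹5792.40

clothes iron: Runtime = 4 h/day × 28 days = 112 h
clothes iron: 1.29 kW × 112 h = 144.48 kWh
pool pump: Runtime = 10 h/week × 23 weeks = 230 h
pool pump: 2.03 kW × 230 h = 466.9 kWh
chest freezer: Runtime = 4 h/week × 21 weeks = 84 h
chest freezer: 0.22 kW × 84 h = 18.48 kWh
slow cooker: Runtime = 8 h/day × 90 days = 720 h
slow cooker: 0.17 kW × 720 h = 122.4 kWh
Total energy = 752.26 kWh
Cost = 752.26 × ₹7.7 = ₹5792.40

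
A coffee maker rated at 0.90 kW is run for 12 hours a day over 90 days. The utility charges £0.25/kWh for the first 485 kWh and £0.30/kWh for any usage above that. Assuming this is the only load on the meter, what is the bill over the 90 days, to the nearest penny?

Runtime = 12 h/day × 90 days = 1080 h
Energy = 0.9 kW × 1080 h = 972 kWh
Tier 1 (0–485 kWh): 485 × £0.25 = £121.25
Above 485 kWh: 487 × £0.30 = £146.1
Bill = £267.35

£267.35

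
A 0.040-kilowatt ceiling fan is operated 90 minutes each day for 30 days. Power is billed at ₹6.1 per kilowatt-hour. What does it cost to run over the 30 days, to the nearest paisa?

₹10.98

Runtime = 90 min × 30 = 2700 min = 45 h
Energy = 0.04 kW × 45 h = 1.8 kWh
Cost = 1.8 kWh × ₹6.1/kWh = ₹10.98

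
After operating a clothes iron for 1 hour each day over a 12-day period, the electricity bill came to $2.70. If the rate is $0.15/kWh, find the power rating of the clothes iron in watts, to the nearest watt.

1500 W

Energy = $2.70 ÷ $0.15/kWh = 18 kWh
Runtime = 1 h/day × 12 days = 12 h
Power = 18 kWh ÷ 12 h = 1.5 kW = 1500 W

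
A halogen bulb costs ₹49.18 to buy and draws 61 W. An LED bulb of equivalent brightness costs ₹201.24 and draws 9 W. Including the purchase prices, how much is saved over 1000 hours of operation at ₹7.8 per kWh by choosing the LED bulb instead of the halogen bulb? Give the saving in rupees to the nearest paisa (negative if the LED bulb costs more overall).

halogen bulb: ₹49.18 + (61/1000) kW × 1000 h × ₹7.8 = ₹49.18 + ₹475.8 = ₹524.98
LED bulb: ₹201.24 + (9/1000) kW × 1000 h × ₹7.8 = ₹201.24 + ₹70.2 = ₹271.44
Saving = ₹524.98 − ₹271.44 = ₹253.54

₹253.54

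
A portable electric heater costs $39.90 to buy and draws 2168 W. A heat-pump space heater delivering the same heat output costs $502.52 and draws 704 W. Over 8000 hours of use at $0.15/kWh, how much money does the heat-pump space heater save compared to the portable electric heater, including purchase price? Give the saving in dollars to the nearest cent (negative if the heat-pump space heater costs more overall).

$1294.18

portable electric heater: $39.90 + (2168/1000) kW × 8000 h × $0.15 = $39.90 + $2601.6 = $2641.5
heat-pump space heater: $502.52 + (704/1000) kW × 8000 h × $0.15 = $502.52 + $844.8 = $1347.32
Saving = $2641.5 − $1347.32 = $1294.18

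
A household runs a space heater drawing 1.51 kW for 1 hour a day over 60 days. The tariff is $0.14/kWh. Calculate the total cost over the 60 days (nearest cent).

$12.68

Runtime = 1 h/day × 60 days = 60 h
Energy = 1.51 kW × 60 h = 90.6 kWh
Cost = 90.6 kWh × $0.14/kWh = $12.68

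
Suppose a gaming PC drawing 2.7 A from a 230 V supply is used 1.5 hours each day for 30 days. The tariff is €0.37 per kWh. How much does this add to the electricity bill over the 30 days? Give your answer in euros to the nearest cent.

€10.34

Power = 2.7 A × 230 V = 621 W = 0.621 kW
Runtime = 1.5 h/day × 30 days = 45 h
Energy = 0.621 kW × 45 h = 27.945 kWh
Cost = 27.945 kWh × €0.37/kWh = €10.34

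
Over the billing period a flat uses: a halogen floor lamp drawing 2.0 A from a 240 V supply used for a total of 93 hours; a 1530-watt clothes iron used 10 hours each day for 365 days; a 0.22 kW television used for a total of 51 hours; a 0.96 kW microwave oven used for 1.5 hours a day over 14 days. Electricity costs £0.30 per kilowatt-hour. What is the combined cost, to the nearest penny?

halogen floor lamp: Power = 2.0 A × 240 V = 480 W = 0.48 kW
halogen floor lamp: 0.48 kW × 93 h = 44.64 kWh
clothes iron: Runtime = 10 h/day × 365 days = 3650 h
clothes iron: 1.53 kW × 3650 h = 5584.5 kWh
television: 0.22 kW × 51 h = 11.22 kWh
microwave oven: Runtime = 1.5 h/day × 14 days = 21 h
microwave oven: 0.96 kW × 21 h = 20.16 kWh
Total energy = 5660.52 kWh
Cost = 5660.52 × £0.30 = £1698.16

£1698.16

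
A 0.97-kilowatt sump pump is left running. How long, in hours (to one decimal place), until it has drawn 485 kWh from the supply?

500.0 h

Hours = 485 kWh ÷ 0.97 kW = 500.0 h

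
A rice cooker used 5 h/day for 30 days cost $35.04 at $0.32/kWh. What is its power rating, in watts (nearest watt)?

730 W

Energy = $35.04 ÷ $0.32/kWh = 109.5 kWh
Runtime = 5 h/day × 30 days = 150 h
Power = 109.5 kWh ÷ 150 h = 0.73 kW = 730 W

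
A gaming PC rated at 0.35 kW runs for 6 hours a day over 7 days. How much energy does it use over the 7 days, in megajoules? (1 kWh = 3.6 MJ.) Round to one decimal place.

Runtime = 6 h/day × 7 days = 42 h
Energy = 0.35 kW × 42 h = 14.7 kWh
= 14.7 × 3.6 MJ = 52.9 MJ

52.9 MJ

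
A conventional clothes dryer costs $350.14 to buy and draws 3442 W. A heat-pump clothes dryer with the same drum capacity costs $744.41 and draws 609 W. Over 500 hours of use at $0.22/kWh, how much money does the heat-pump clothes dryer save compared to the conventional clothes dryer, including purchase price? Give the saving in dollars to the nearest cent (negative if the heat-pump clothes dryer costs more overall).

-$82.64

conventional clothes dryer: $350.14 + (3442/1000) kW × 500 h × $0.22 = $350.14 + $378.62 = $728.76
heat-pump clothes dryer: $744.41 + (609/1000) kW × 500 h × $0.22 = $744.41 + $66.99 = $811.4
Saving = $728.76 − $811.4 = −$82.64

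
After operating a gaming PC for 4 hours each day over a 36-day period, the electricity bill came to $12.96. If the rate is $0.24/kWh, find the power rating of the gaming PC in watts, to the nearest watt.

Energy = $12.96 ÷ $0.24/kWh = 54 kWh
Runtime = 4 h/day × 36 days = 144 h
Power = 54 kWh ÷ 144 h = 0.375 kW = 375 W

375 W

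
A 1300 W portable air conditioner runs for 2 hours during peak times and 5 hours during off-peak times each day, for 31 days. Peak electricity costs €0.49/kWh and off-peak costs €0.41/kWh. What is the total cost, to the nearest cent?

€122.11

Peak energy = 1.3 kW × 2 h × 31 = 80.6 kWh
Off-peak energy = 1.3 kW × 5 h × 31 = 201.5 kWh
Cost = 80.6 × €0.49 + 201.5 × €0.41 = €39.494 + €82.615 = €122.11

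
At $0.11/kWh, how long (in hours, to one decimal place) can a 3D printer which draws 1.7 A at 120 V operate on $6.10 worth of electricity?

Power = 1.7 A × 120 V = 204 W = 0.204 kW
Energy available = $6.10 ÷ $0.11/kWh = 55.4545 kWh
Hours = 55.4545 kWh ÷ 0.204 kW = 271.8 h

271.8 h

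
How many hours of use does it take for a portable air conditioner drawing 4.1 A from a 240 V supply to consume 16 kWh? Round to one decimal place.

16.3 h

Power = 4.1 A × 240 V = 984 W = 0.984 kW
Hours = 16 kWh ÷ 0.984 kW = 16.3 h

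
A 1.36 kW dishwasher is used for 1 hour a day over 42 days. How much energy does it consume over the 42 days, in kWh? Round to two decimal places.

Runtime = 1 h/day × 42 days = 42 h
Energy = 1.36 kW × 42 h = 57.12 kWh

57.12 kWh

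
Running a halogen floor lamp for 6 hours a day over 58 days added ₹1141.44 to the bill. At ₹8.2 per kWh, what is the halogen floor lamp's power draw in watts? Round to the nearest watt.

400 W

Energy = ₹1141.44 ÷ ₹8.2/kWh = 139.2 kWh
Runtime = 6 h/day × 58 days = 348 h
Power = 139.2 kWh ÷ 348 h = 0.4 kW = 400 W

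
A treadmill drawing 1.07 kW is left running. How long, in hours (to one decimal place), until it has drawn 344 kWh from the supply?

321.5 h

Hours = 344 kWh ÷ 1.07 kW = 321.5 h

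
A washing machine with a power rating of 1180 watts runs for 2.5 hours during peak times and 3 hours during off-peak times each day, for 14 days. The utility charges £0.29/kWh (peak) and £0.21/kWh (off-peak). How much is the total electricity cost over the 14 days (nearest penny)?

Peak energy = 1.18 kW × 2.5 h × 14 = 41.3 kWh
Off-peak energy = 1.18 kW × 3 h × 14 = 49.56 kWh
Cost = 41.3 × £0.29 + 49.56 × £0.21 = £11.977 + £10.4076 = £22.38

£22.38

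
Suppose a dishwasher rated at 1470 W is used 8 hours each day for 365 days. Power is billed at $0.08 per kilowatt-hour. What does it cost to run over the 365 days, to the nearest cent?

$343.39

Runtime = 8 h/day × 365 days = 2920 h
Energy = 1.47 kW × 2920 h = 4292.4 kWh
Cost = 4292.4 kWh × $0.08/kWh = $343.39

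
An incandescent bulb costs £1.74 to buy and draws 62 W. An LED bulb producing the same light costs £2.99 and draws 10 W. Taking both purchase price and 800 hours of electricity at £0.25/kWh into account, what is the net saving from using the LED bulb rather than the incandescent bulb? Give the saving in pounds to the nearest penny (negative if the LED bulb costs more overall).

£9.15

incandescent bulb: £1.74 + (62/1000) kW × 800 h × £0.25 = £1.74 + £12.4 = £14.14
LED bulb: £2.99 + (10/1000) kW × 800 h × £0.25 = £2.99 + £2 = £4.99
Saving = £14.14 − £4.99 = £9.15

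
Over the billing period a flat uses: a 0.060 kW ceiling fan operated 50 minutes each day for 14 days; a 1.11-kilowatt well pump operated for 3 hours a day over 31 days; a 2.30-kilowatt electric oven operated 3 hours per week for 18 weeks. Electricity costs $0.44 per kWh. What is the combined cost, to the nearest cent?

ceiling fan: Runtime = 50 min × 14 = 700 min = 11.666666… h
ceiling fan: 0.06 kW × 11.666666… h = 0.7 kWh
well pump: Runtime = 3 h/day × 31 days = 93 h
well pump: 1.11 kW × 93 h = 103.23 kWh
electric oven: Runtime = 3 h/week × 18 weeks = 54 h
electric oven: 2.3 kW × 54 h = 124.2 kWh
Total energy = 228.13 kWh
Cost = 228.13 × $0.44 = $100.38

$100.38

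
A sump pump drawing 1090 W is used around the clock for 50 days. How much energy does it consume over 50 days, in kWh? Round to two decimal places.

Runtime = 24 h × 50 = 1200 h
Energy = 1.09 kW × 1200 h = 1308 kWh

1308.00 kWh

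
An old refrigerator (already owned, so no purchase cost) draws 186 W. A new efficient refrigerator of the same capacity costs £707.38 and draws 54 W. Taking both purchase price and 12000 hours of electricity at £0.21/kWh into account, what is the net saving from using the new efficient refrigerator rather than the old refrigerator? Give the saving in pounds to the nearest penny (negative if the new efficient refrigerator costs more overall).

old refrigerator: £0.00 + (186/1000) kW × 12000 h × £0.21 = £0.00 + £468.72 = £468.72
new efficient refrigerator: £707.38 + (54/1000) kW × 12000 h × £0.21 = £707.38 + £136.08 = £843.46
Saving = £468.72 − £843.46 = −£374.74

-£374.74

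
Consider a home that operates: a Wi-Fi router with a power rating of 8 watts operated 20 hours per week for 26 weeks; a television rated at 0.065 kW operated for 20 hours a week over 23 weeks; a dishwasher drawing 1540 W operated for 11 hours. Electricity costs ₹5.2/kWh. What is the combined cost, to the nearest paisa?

Wi-Fi router: Runtime = 20 h/week × 26 weeks = 520 h
Wi-Fi router: 0.008 kW × 520 h = 4.16 kWh
television: Runtime = 20 h/week × 23 weeks = 460 h
television: 0.065 kW × 460 h = 29.9 kWh
dishwasher: 1.54 kW × 11 h = 16.94 kWh
Total energy = 51 kWh
Cost = 51 × ₹5.2 = ₹265.20

₹265.20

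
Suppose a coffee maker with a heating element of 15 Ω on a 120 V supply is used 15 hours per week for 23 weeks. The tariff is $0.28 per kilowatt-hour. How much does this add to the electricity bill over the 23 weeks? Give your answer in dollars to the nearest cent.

Power = V²/R = 120²/15 = 960 W = 0.96 kW
Runtime = 15 h/week × 23 weeks = 345 h
Energy = 0.96 kW × 345 h = 331.2 kWh
Cost = 331.2 kWh × $0.28/kWh = $92.74

$92.74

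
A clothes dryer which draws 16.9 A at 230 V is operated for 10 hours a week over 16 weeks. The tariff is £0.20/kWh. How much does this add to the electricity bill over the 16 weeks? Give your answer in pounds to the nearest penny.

Power = 16.9 A × 230 V = 3887 W = 3.887 kW
Runtime = 10 h/week × 16 weeks = 160 h
Energy = 3.887 kW × 160 h = 621.92 kWh
Cost = 621.92 kWh × £0.20/kWh = £124.38

£124.38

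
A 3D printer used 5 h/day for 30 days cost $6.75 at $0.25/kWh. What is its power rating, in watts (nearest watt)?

Energy = $6.75 ÷ $0.25/kWh = 27 kWh
Runtime = 5 h/day × 30 days = 150 h
Power = 27 kWh ÷ 150 h = 0.18 kW = 180 W

180 W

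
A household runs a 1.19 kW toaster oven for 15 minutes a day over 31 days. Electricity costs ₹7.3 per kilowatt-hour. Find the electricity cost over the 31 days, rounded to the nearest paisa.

₹67.32

Runtime = 15 min × 31 = 465 min = 7.75 h
Energy = 1.19 kW × 7.75 h = 9.2225 kWh
Cost = 9.2225 kWh × ₹7.3/kWh = ₹67.32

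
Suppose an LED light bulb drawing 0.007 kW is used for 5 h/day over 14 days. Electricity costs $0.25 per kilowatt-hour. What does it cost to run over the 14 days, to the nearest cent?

$0.12

Runtime = 5 h/day × 14 days = 70 h
Energy = 0.007 kW × 70 h = 0.49 kWh
Cost = 0.49 kWh × $0.25/kWh = $0.12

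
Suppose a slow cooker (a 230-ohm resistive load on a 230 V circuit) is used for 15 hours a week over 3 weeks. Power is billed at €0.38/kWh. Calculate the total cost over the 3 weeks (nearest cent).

Power = V²/R = 230²/230 = 230 W = 0.23 kW
Runtime = 15 h/week × 3 weeks = 45 h
Energy = 0.23 kW × 45 h = 10.35 kWh
Cost = 10.35 kWh × €0.38/kWh = €3.93

€3.93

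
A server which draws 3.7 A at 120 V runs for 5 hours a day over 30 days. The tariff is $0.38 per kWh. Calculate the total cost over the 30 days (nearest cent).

$25.31

Power = 3.7 A × 120 V = 444 W = 0.444 kW
Runtime = 5 h/day × 30 days = 150 h
Energy = 0.444 kW × 150 h = 66.6 kWh
Cost = 66.6 kWh × $0.38/kWh = $25.31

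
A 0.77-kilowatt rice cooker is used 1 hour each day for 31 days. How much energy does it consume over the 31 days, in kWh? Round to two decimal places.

23.87 kWh

Runtime = 1 h/day × 31 days = 31 h
Energy = 0.77 kW × 31 h = 23.87 kWh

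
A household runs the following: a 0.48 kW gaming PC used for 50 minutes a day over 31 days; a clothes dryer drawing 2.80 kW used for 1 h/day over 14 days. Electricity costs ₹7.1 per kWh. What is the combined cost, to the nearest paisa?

₹366.36

gaming PC: Runtime = 50 min × 31 = 1550 min = 25.833333… h
gaming PC: 0.48 kW × 25.833333… h = 12.4 kWh
clothes dryer: Runtime = 1 h/day × 14 days = 14 h
clothes dryer: 2.8 kW × 14 h = 39.2 kWh
Total energy = 51.6 kWh
Cost = 51.6 × ₹7.1 = ₹366.36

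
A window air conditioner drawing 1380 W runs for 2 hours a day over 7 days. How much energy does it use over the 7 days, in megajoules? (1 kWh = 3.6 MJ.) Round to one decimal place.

Runtime = 2 h/day × 7 days = 14 h
Energy = 1.38 kW × 14 h = 19.32 kWh
= 19.32 × 3.6 MJ = 69.6 MJ

69.6 MJ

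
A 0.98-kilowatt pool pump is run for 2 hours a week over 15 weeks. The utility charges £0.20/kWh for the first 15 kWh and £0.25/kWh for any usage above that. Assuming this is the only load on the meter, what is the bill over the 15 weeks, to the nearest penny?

£6.60

Runtime = 2 h/week × 15 weeks = 30 h
Energy = 0.98 kW × 30 h = 29.4 kWh
Tier 1 (0–15 kWh): 15 × £0.20 = £3
Above 15 kWh: 14.4 × £0.25 = £3.6
Bill = £6.60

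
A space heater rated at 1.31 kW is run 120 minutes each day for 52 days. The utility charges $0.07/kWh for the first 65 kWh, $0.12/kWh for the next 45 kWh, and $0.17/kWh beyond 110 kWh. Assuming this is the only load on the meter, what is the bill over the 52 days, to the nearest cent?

$14.41

Runtime = 120 min × 52 = 6240 min = 104 h
Energy = 1.31 kW × 104 h = 136.24 kWh
Tier 1 (0–65 kWh): 65 × $0.07 = $4.55
Tier 2 (65–110 kWh): 45 × $0.12 = $5.4
Above 110 kWh: 26.24 × $0.17 = $4.4608
Bill = $14.41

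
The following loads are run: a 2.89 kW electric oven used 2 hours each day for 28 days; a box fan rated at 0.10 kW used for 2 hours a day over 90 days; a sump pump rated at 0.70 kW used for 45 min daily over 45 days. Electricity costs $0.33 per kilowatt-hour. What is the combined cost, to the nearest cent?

electric oven: Runtime = 2 h/day × 28 days = 56 h
electric oven: 2.89 kW × 56 h = 161.84 kWh
box fan: Runtime = 2 h/day × 90 days = 180 h
box fan: 0.1 kW × 180 h = 18 kWh
sump pump: Runtime = 45 min × 45 = 2025 min = 33.75 h
sump pump: 0.7 kW × 33.75 h = 23.625 kWh
Total energy = 203.465 kWh
Cost = 203.465 × $0.33 = $67.14

$67.14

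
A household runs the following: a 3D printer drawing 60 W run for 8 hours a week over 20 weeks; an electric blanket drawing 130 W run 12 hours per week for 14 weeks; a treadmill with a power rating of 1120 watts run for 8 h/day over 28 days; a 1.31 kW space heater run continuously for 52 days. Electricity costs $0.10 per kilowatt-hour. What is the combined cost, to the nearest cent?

3D printer: Runtime = 8 h/week × 20 weeks = 160 h
3D printer: 0.06 kW × 160 h = 9.6 kWh
electric blanket: Runtime = 12 h/week × 14 weeks = 168 h
electric blanket: 0.13 kW × 168 h = 21.84 kWh
treadmill: Runtime = 8 h/day × 28 days = 224 h
treadmill: 1.12 kW × 224 h = 250.88 kWh
space heater: Runtime = 24 h × 52 = 1248 h
space heater: 1.31 kW × 1248 h = 1634.88 kWh
Total energy = 1917.2 kWh
Cost = 1917.2 × $0.10 = $191.72

$191.72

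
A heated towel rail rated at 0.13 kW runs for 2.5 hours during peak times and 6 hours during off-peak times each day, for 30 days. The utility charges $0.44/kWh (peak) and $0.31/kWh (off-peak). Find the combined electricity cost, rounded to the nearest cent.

$11.54

Peak energy = 0.13 kW × 2.5 h × 30 = 9.75 kWh
Off-peak energy = 0.13 kW × 6 h × 30 = 23.4 kWh
Cost = 9.75 × $0.44 + 23.4 × $0.31 = $4.29 + $7.254 = $11.54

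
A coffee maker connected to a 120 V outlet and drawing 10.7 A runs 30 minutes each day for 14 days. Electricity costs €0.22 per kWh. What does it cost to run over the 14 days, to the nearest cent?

€1.98

Power = 10.7 A × 120 V = 1284 W = 1.284 kW
Runtime = 30 min × 14 = 420 min = 7 h
Energy = 1.284 kW × 7 h = 8.988 kWh
Cost = 8.988 kWh × €0.22/kWh = €1.98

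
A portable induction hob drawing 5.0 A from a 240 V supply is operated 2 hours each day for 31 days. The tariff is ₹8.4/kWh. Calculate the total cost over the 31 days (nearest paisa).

Power = 5.0 A × 240 V = 1200 W = 1.2 kW
Runtime = 2 h/day × 31 days = 62 h
Energy = 1.2 kW × 62 h = 74.4 kWh
Cost = 74.4 kWh × ₹8.4/kWh = ₹624.96

₹624.96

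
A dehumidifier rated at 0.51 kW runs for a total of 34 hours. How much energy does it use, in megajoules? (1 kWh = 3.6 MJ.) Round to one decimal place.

Energy = 0.51 kW × 34 h = 17.34 kWh
= 17.34 × 3.6 MJ = 62.4 MJ

62.4 MJ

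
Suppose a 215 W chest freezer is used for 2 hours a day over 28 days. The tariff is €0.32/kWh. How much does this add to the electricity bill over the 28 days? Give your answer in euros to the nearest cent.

€3.85

Runtime = 2 h/day × 28 days = 56 h
Energy = 0.215 kW × 56 h = 12.04 kWh
Cost = 12.04 kWh × €0.32/kWh = €3.85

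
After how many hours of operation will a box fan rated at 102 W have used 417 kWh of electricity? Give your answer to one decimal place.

4088.2 h

Hours = 417 kWh ÷ 0.102 kW = 4088.2 h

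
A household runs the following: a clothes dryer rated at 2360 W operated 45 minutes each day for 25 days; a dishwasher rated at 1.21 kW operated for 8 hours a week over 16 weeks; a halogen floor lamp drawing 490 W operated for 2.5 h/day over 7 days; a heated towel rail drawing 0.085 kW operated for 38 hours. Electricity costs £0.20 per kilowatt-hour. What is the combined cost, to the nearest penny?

clothes dryer: Runtime = 45 min × 25 = 1125 min = 18.75 h
clothes dryer: 2.36 kW × 18.75 h = 44.25 kWh
dishwasher: Runtime = 8 h/week × 16 weeks = 128 h
dishwasher: 1.21 kW × 128 h = 154.88 kWh
halogen floor lamp: Runtime = 2.5 h/day × 7 days = 17.5 h
halogen floor lamp: 0.49 kW × 17.5 h = 8.575 kWh
heated towel rail: 0.085 kW × 38 h = 3.23 kWh
Total energy = 210.935 kWh
Cost = 210.935 × £0.20 = £42.19

£42.19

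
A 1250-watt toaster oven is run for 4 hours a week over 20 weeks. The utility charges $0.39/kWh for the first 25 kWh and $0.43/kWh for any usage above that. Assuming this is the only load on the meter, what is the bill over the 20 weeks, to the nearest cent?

Runtime = 4 h/week × 20 weeks = 80 h
Energy = 1.25 kW × 80 h = 100 kWh
Tier 1 (0–25 kWh): 25 × $0.39 = $9.75
Above 25 kWh: 75 × $0.43 = $32.25
Bill = $42.00

$42.00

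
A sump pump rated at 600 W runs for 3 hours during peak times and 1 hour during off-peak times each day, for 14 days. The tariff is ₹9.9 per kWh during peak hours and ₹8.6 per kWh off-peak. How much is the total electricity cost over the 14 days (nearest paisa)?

Peak energy = 0.6 kW × 3 h × 14 = 25.2 kWh
Off-peak energy = 0.6 kW × 1 h × 14 = 8.4 kWh
Cost = 25.2 × ₹9.9 + 8.4 × ₹8.6 = ₹249.48 + ₹72.24 = ₹321.72

₹321.72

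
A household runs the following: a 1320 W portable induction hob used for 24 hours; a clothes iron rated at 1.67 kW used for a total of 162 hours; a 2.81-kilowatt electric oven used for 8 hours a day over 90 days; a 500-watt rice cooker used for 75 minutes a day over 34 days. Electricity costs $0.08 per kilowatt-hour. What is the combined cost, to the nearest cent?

$187.73

portable induction hob: 1.32 kW × 24 h = 31.68 kWh
clothes iron: 1.67 kW × 162 h = 270.54 kWh
electric oven: Runtime = 8 h/day × 90 days = 720 h
electric oven: 2.81 kW × 720 h = 2023.2 kWh
rice cooker: Runtime = 75 min × 34 = 2550 min = 42.5 h
rice cooker: 0.5 kW × 42.5 h = 21.25 kWh
Total energy = 2346.67 kWh
Cost = 2346.67 × $0.08 = $187.73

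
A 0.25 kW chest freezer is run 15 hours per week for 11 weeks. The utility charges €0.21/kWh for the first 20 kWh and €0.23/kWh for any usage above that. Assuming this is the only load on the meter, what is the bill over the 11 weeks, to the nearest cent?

€9.09

Runtime = 15 h/week × 11 weeks = 165 h
Energy = 0.25 kW × 165 h = 41.25 kWh
Tier 1 (0–20 kWh): 20 × €0.21 = €4.2
Above 20 kWh: 21.25 × €0.23 = €4.8875
Bill = €9.09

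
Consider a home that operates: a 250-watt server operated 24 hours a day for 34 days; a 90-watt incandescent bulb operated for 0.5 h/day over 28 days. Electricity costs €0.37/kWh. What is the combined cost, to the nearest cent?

server: Runtime = 24 h × 34 = 816 h
server: 0.25 kW × 816 h = 204 kWh
incandescent bulb: Runtime = 0.5 h/day × 28 days = 14 h
incandescent bulb: 0.09 kW × 14 h = 1.26 kWh
Total energy = 205.26 kWh
Cost = 205.26 × €0.37 = €75.95

€75.95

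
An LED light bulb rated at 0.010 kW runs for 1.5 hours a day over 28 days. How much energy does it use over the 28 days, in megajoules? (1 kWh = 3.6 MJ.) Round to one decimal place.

Runtime = 1.5 h/day × 28 days = 42 h
Energy = 0.01 kW × 42 h = 0.42 kWh
= 0.42 × 3.6 MJ = 1.5 MJ

1.5 MJ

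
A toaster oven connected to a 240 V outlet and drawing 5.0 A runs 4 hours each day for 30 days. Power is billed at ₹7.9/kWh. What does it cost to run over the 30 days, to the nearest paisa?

₹1137.60

Power = 5.0 A × 240 V = 1200 W = 1.2 kW
Runtime = 4 h/day × 30 days = 120 h
Energy = 1.2 kW × 120 h = 144 kWh
Cost = 144 kWh × ₹7.9/kWh = ₹1137.60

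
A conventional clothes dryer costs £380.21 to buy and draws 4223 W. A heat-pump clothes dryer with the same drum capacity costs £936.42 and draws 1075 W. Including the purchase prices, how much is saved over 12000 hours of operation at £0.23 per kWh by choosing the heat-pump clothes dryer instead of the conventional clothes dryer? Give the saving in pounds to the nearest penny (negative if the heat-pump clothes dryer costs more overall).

£8132.27

conventional clothes dryer: £380.21 + (4223/1000) kW × 12000 h × £0.23 = £380.21 + £11655.48 = £12035.69
heat-pump clothes dryer: £936.42 + (1075/1000) kW × 12000 h × £0.23 = £936.42 + £2967 = £3903.42
Saving = £12035.69 − £3903.42 = £8132.27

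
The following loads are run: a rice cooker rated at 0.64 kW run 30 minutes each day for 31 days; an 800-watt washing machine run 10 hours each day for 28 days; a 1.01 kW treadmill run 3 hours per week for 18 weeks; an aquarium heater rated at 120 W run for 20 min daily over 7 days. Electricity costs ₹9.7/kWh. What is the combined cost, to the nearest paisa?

rice cooker: Runtime = 30 min × 31 = 930 min = 15.5 h
rice cooker: 0.64 kW × 15.5 h = 9.92 kWh
washing machine: Runtime = 10 h/day × 28 days = 280 h
washing machine: 0.8 kW × 280 h = 224 kWh
treadmill: Runtime = 3 h/week × 18 weeks = 54 h
treadmill: 1.01 kW × 54 h = 54.54 kWh
aquarium heater: Runtime = 20 min × 7 = 140 min = 2.333333… h
aquarium heater: 0.12 kW × 2.333333… h = 0.28 kWh
Total energy = 288.74 kWh
Cost = 288.74 × ₹9.7 = ₹2800.78

₹2800.78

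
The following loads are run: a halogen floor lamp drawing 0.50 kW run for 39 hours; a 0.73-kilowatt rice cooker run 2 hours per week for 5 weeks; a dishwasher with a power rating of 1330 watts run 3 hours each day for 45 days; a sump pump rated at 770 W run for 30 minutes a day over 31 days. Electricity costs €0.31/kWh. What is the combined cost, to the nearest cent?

€67.67

halogen floor lamp: 0.5 kW × 39 h = 19.5 kWh
rice cooker: Runtime = 2 h/week × 5 weeks = 10 h
rice cooker: 0.73 kW × 10 h = 7.3 kWh
dishwasher: Runtime = 3 h/day × 45 days = 135 h
dishwasher: 1.33 kW × 135 h = 179.55 kWh
sump pump: Runtime = 30 min × 31 = 930 min = 15.5 h
sump pump: 0.77 kW × 15.5 h = 11.935 kWh
Total energy = 218.285 kWh
Cost = 218.285 × €0.31 = €67.67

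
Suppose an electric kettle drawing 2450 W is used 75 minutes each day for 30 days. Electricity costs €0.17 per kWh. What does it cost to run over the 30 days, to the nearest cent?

Runtime = 75 min × 30 = 2250 min = 37.5 h
Energy = 2.45 kW × 37.5 h = 91.875 kWh
Cost = 91.875 kWh × €0.17/kWh = €15.62

€15.62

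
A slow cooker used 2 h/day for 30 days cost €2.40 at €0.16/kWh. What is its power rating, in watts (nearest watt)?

Energy = €2.40 ÷ €0.16/kWh = 15 kWh
Runtime = 2 h/day × 30 days = 60 h
Power = 15 kWh ÷ 60 h = 0.25 kW = 250 W

250 W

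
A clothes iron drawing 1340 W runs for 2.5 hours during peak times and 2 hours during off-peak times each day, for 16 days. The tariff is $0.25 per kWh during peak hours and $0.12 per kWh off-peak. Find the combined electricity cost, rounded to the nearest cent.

$18.55

Peak energy = 1.34 kW × 2.5 h × 16 = 53.6 kWh
Off-peak energy = 1.34 kW × 2 h × 16 = 42.88 kWh
Cost = 53.6 × $0.25 + 42.88 × $0.12 = $13.4 + $5.1456 = $18.55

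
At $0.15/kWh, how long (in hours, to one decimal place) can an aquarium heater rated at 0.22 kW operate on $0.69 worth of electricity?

Energy available = $0.69 ÷ $0.15/kWh = 4.6 kWh
Hours = 4.6 kWh ÷ 0.22 kW = 20.9 h

20.9 h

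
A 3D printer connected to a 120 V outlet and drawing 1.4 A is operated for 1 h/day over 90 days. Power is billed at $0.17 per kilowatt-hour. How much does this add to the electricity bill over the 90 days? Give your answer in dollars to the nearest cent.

$2.57

Power = 1.4 A × 120 V = 168 W = 0.168 kW
Runtime = 1 h/day × 90 days = 90 h
Energy = 0.168 kW × 90 h = 15.12 kWh
Cost = 15.12 kWh × $0.17/kWh = $2.57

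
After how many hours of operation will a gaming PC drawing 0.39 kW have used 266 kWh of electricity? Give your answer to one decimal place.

682.1 h

Hours = 266 kWh ÷ 0.39 kW = 682.1 h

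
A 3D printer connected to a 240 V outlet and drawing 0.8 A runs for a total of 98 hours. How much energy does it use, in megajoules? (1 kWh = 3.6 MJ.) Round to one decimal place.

67.7 MJ

Power = 0.8 A × 240 V = 192 W = 0.192 kW
Energy = 0.192 kW × 98 h = 18.816 kWh
= 18.816 × 3.6 MJ = 67.7 MJ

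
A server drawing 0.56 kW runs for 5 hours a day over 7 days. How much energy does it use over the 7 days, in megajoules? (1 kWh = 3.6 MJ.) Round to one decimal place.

Runtime = 5 h/day × 7 days = 35 h
Energy = 0.56 kW × 35 h = 19.6 kWh
= 19.6 × 3.6 MJ = 70.6 MJ

70.6 MJ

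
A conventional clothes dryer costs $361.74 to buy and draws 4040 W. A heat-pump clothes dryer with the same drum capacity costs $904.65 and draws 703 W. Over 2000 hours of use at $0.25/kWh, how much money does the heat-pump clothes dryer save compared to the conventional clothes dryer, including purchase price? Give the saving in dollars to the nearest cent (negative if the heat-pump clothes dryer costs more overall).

conventional clothes dryer: $361.74 + (4040/1000) kW × 2000 h × $0.25 = $361.74 + $2020 = $2381.74
heat-pump clothes dryer: $904.65 + (703/1000) kW × 2000 h × $0.25 = $904.65 + $351.5 = $1256.15
Saving = $2381.74 − $1256.15 = $1125.59

$1125.59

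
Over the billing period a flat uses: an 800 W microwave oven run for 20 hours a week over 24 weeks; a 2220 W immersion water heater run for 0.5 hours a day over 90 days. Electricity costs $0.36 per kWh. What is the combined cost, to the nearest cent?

$174.20

microwave oven: Runtime = 20 h/week × 24 weeks = 480 h
microwave oven: 0.8 kW × 480 h = 384 kWh
immersion water heater: Runtime = 0.5 h/day × 90 days = 45 h
immersion water heater: 2.22 kW × 45 h = 99.9 kWh
Total energy = 483.9 kWh
Cost = 483.9 × $0.36 = $174.20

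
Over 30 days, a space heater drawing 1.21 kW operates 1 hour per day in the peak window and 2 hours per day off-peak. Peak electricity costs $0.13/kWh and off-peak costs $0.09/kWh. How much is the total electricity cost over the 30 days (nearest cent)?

$11.25

Peak energy = 1.21 kW × 1 h × 30 = 36.3 kWh
Off-peak energy = 1.21 kW × 2 h × 30 = 72.6 kWh
Cost = 36.3 × $0.13 + 72.6 × $0.09 = $4.719 + $6.534 = $11.25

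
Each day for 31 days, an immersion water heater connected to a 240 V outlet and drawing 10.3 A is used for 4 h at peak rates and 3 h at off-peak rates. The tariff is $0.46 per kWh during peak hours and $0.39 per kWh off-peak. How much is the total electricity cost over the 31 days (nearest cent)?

Power = 10.3 A × 240 V = 2472 W = 2.472 kW
Peak energy = 2.472 kW × 4 h × 31 = 306.528 kWh
Off-peak energy = 2.472 kW × 3 h × 31 = 229.896 kWh
Cost = 306.528 × $0.46 + 229.896 × $0.39 = $141.00288 + $89.65944 = $230.66

$230.66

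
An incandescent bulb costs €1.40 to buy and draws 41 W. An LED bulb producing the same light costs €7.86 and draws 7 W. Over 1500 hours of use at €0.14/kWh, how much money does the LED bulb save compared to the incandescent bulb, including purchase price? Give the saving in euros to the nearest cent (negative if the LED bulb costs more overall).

incandescent bulb: €1.40 + (41/1000) kW × 1500 h × €0.14 = €1.40 + €8.61 = €10.01
LED bulb: €7.86 + (7/1000) kW × 1500 h × €0.14 = €7.86 + €1.47 = €9.33
Saving = €10.01 − €9.33 = €0.68

€0.68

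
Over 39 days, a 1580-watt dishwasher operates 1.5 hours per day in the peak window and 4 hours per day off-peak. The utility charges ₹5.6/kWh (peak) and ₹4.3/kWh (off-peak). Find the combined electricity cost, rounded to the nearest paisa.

₹1577.47

Peak energy = 1.58 kW × 1.5 h × 39 = 92.43 kWh
Off-peak energy = 1.58 kW × 4 h × 39 = 246.48 kWh
Cost = 92.43 × ₹5.6 + 246.48 × ₹4.3 = ₹517.608 + ₹1059.864 = ₹1577.47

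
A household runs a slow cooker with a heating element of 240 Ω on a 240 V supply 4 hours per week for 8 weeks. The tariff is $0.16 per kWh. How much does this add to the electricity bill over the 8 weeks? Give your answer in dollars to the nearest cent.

Power = V²/R = 240²/240 = 240 W = 0.24 kW
Runtime = 4 h/week × 8 weeks = 32 h
Energy = 0.24 kW × 32 h = 7.68 kWh
Cost = 7.68 kWh × $0.16/kWh = $1.23

$1.23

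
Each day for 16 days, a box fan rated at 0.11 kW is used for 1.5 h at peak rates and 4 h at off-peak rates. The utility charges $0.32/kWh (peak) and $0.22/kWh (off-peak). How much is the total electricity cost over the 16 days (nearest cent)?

Peak energy = 0.11 kW × 1.5 h × 16 = 2.64 kWh
Off-peak energy = 0.11 kW × 4 h × 16 = 7.04 kWh
Cost = 2.64 × $0.32 + 7.04 × $0.22 = $0.8448 + $1.5488 = $2.39

$2.39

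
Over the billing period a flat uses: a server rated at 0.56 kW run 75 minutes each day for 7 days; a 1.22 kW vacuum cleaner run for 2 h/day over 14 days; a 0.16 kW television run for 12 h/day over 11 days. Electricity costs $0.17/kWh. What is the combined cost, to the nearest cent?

$10.23

server: Runtime = 75 min × 7 = 525 min = 8.75 h
server: 0.56 kW × 8.75 h = 4.9 kWh
vacuum cleaner: Runtime = 2 h/day × 14 days = 28 h
vacuum cleaner: 1.22 kW × 28 h = 34.16 kWh
television: Runtime = 12 h/day × 11 days = 132 h
television: 0.16 kW × 132 h = 21.12 kWh
Total energy = 60.18 kWh
Cost = 60.18 × $0.17 = $10.23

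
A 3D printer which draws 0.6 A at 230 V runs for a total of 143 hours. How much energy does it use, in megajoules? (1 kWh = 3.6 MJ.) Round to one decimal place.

Power = 0.6 A × 230 V = 138 W = 0.138 kW
Energy = 0.138 kW × 143 h = 19.734 kWh
= 19.734 × 3.6 MJ = 71.0 MJ

71.0 MJ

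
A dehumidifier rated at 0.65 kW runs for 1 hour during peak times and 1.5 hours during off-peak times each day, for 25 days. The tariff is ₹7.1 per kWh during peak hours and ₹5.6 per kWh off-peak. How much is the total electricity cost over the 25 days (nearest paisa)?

Peak energy = 0.65 kW × 1 h × 25 = 16.25 kWh
Off-peak energy = 0.65 kW × 1.5 h × 25 = 24.375 kWh
Cost = 16.25 × ₹7.1 + 24.375 × ₹5.6 = ₹115.375 + ₹136.5 = ₹251.88

₹251.88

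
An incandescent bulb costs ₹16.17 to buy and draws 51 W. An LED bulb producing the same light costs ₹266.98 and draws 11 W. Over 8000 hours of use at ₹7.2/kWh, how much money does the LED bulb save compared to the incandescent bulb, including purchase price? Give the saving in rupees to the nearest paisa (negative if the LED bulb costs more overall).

incandescent bulb: ₹16.17 + (51/1000) kW × 8000 h × ₹7.2 = ₹16.17 + ₹2937.6 = ₹2953.77
LED bulb: ₹266.98 + (11/1000) kW × 8000 h × ₹7.2 = ₹266.98 + ₹633.6 = ₹900.58
Saving = ₹2953.77 − ₹900.58 = ₹2053.19

₹2053.19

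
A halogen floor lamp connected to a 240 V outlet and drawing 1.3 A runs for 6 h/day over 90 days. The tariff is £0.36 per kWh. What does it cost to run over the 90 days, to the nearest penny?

£60.65

Power = 1.3 A × 240 V = 312 W = 0.312 kW
Runtime = 6 h/day × 90 days = 540 h
Energy = 0.312 kW × 540 h = 168.48 kWh
Cost = 168.48 kWh × £0.36/kWh = £60.65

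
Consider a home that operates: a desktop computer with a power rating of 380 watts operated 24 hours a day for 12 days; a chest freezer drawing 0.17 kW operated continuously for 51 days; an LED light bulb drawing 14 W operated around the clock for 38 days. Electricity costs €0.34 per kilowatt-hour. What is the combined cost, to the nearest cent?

desktop computer: Runtime = 24 h × 12 = 288 h
desktop computer: 0.38 kW × 288 h = 109.44 kWh
chest freezer: Runtime = 24 h × 51 = 1224 h
chest freezer: 0.17 kW × 1224 h = 208.08 kWh
LED light bulb: Runtime = 24 h × 38 = 912 h
LED light bulb: 0.014 kW × 912 h = 12.768 kWh
Total energy = 330.288 kWh
Cost = 330.288 × €0.34 = €112.30

€112.30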